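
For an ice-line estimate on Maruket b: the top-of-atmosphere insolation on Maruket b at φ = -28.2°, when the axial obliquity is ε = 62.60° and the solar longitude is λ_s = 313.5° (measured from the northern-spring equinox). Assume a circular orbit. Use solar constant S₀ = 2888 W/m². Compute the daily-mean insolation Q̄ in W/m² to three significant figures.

Solar declination: sin δ = sin ε · sin λ_s = sin 62.60° × sin 313.5° = -0.64400, so δ = -40.091°.
cos H₀ = −tan(-28.2°) tan(-40.091°) = -0.4514, H₀ = 2.0391 rad.
Bracket: H₀ sin φ sin δ + cos φ cos δ sin H₀ = 2.0391×-0.47255×-0.64400 + 0.88130×0.76503×0.89234 = 0.620543 + 0.601634 = 1.222177.
Q̄ = (S₀/π) × [bracket] = (2888/π) × 1.222177 = 1124 W/m².

Q̄ ≈ 1.12e+03 W/m²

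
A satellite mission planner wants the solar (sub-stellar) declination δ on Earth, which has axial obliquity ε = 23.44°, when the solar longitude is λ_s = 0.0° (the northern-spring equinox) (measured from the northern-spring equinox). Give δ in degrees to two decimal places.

δ = +0.00°

sin δ = sin ε · sin λ_s = sin 23.44° × sin 0.0° = 0.000000.
δ = arcsin(0.000000) = +0.00°.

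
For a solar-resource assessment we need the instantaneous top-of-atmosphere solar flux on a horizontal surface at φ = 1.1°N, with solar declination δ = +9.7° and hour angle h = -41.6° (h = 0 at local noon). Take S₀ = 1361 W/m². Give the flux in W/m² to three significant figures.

cos θ_z = sin φ sin δ + cos φ cos δ cos h = 0.003235 + 0.736971 = 0.740206.
Flux = S₀ · cos θ_z = 1361 × 0.740206 = 1007 W/m².

1.01e+03 W/m²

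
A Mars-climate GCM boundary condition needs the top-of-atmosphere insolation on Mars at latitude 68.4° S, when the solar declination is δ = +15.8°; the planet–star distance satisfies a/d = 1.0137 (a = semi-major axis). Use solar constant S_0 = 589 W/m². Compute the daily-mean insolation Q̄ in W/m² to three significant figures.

Q̄ ≈ 9.95 W/m²

cos h₀ = −tan(-68.4°) tan(+15.800°) = 0.7147, h₀ = 0.7746 rad.
Bracket: h₀ sin ϕ sin δ + cos ϕ cos δ sin h₀ = 0.7746×-0.92978×0.27228 + 0.36812×0.96222×0.69943 = -0.196098 + 0.247747 = 0.051649.
Inverse-square distance factor (a/d)² = 1.0137² = 1.027588.
Q̄ = (S_0/π) × 1.027588 × [bracket] = (589/π) × 1.027588 × 0.051649 = 9.951 W/m².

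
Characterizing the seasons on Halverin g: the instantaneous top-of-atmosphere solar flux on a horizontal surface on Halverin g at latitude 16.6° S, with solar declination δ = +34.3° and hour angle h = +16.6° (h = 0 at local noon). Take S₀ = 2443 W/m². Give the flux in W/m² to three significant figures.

1.46e+03 W/m²

cos θ_z = sin φ sin δ + cos φ cos δ cos h = -0.160993 + 0.758674 = 0.597681.
Flux = S₀ · cos θ_z = 2443 × 0.597681 = 1460 W/m².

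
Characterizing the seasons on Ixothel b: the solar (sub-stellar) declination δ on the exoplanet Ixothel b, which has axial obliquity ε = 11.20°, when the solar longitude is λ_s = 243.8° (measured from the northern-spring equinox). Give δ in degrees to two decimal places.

sin δ = sin ε · sin λ_s = sin 11.20° × sin 243.8° = -0.174278.
δ = arcsin(-0.174278) = -10.04°.

δ = -10.04°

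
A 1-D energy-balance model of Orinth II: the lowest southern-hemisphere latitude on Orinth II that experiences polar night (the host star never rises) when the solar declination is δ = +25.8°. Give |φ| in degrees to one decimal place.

|φ| = 64.2°

Polar night requires cos H₀ = −tan φ tan δ ≥ 1, i.e. tan φ tan δ ≤ −1.
The boundary is |tan φ| · |tan δ| = 1, so |φ| = 90° − |δ| = 90° − 25.8° = 64.2° in the southern hemisphere.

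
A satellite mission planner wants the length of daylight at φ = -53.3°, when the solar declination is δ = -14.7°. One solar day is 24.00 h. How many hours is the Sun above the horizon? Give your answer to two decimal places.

cos H₀ = −tan φ · tan δ = −tan(-53.3°) × tan(-14.700°) = -0.3520, so H₀ = 1.9305 rad = 110.61°.
Daylight = 2H₀/(2π) × 24.00 h = (1.9305/π) × 24.00 = 14.75 h.

14.75 h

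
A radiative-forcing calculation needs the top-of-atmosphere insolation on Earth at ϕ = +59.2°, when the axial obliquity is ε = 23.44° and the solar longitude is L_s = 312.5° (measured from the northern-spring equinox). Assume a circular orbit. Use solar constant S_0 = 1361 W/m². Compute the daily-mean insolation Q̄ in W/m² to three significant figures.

Solar declination: sin δ = sin ε · sin L_s = sin 23.44° × sin 312.5° = -0.29328, so δ = -17.054°.
cos h₀ = −tan(+59.2°) tan(-17.054°) = 0.5146, h₀ = 1.0302 rad.
Bracket: h₀ sin ϕ sin δ + cos ϕ cos δ sin h₀ = 1.0302×0.85896×-0.29328 + 0.51204×0.95603×0.85742 = -0.259524 + 0.419729 = 0.160205.
Q̄ = (S_0/π) × [bracket] = (1361/π) × 0.160205 = 69.40 W/m².

Q̄ ≈ 69.4 W/m²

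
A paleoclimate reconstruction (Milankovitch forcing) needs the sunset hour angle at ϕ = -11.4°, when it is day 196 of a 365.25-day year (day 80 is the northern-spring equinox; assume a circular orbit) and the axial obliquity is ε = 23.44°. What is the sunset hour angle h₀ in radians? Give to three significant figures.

Solar longitude: L_s = 360° × (196 − 80)/365.25 = 114.333°.
sin δ = sin 23.44° × sin 114.333° = 0.36245, so δ = +21.251°.
cos h₀ = −tan ϕ · tan δ = −tan(-11.4°) × tan(+21.251°) = 0.0784, so h₀ = 1.4923 rad = 85.50°.

h₀ = 1.49 rad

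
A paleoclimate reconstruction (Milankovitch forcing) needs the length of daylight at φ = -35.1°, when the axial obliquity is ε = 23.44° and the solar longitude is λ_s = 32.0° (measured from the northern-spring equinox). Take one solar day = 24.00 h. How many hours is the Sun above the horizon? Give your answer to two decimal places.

Solar declination: sin δ = sin ε · sin λ_s = sin 23.44° × sin 32.0° = 0.21080, so δ = +12.169°.
cos H₀ = −tan φ · tan δ = −tan(-35.1°) × tan(+12.169°) = 0.1516, so H₀ = 1.4187 rad = 81.28°.
Daylight = 2H₀/(2π) × 24.00 h = (1.4187/π) × 24.00 = 10.84 h.

10.84 h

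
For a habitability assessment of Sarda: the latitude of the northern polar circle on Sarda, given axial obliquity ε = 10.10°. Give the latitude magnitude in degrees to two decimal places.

The polar circle is the lowest latitude that experiences at least one full rotation of continuous daylight at the northern-summer solstice; it lies at |φ| = 90° − ε = 90° − 10.10° = 79.90°.

79.90°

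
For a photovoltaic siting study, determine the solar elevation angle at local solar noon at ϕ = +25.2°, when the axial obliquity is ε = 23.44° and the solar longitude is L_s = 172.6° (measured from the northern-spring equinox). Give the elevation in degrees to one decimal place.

67.7°

Solar declination: sin δ = sin ε · sin L_s = sin 23.44° × sin 172.6° = 0.05123, so δ = +2.937°.
At local noon the hour angle is zero, so the zenith angle equals |ϕ − δ| = |+25.2° − (+2.937°)| = 22.263°.
Elevation = 90° − 22.263° = 67.7°.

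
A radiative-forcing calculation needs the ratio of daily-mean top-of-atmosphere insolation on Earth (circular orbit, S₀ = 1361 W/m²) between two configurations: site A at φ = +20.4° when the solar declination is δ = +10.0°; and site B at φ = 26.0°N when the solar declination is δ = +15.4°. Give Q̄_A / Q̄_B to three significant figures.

Q̄_A / Q̄_B ≈ 0.965

— Configuration A (φ=+20.4°):
cos H₀ = −tan(+20.4°) tan(+10.000°) = -0.0656, H₀ = 1.6364 rad.
Bracket: H₀ sin φ sin δ + cos φ cos δ sin H₀ = 1.6364×0.34857×0.17365 + 0.93728×0.98481×0.99785 = 0.099050 + 0.921058 = 1.020108.
Q̄ = (S₀/π) × [bracket] = (1361/π) × 1.020108 = 441.93 W/m².
— Configuration B (φ=+26.0°):
cos H₀ = −tan(+26.0°) tan(+15.400°) = -0.1343, H₀ = 1.7055 rad.
Bracket: H₀ sin φ sin δ + cos φ cos δ sin H₀ = 1.7055×0.43837×0.26556 + 0.89879×0.96410×0.99093 = 0.198543 + 0.858664 = 1.057207.
Q̄ = (S₀/π) × [bracket] = (1361/π) × 1.057207 = 458.00 W/m².
Ratio Q̄_A / Q̄_B = 441.93 / 458.00 = 0.9649.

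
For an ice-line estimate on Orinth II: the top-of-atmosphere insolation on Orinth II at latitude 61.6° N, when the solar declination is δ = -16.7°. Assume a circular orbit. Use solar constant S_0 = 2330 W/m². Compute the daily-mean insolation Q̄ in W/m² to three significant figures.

Q̄ ≈ 96.9 W/m²

cos h₀ = −tan(+61.6°) tan(-16.700°) = 0.5549, h₀ = 0.9826 rad.
Bracket: h₀ sin ϕ sin δ + cos ϕ cos δ sin h₀ = 0.9826×0.87965×-0.28736 + 0.47562×0.95782×0.83194 = -0.248378 + 0.378997 = 0.130619.
Q̄ = (S_0/π) × [bracket] = (2330/π) × 0.130619 = 96.88 W/m².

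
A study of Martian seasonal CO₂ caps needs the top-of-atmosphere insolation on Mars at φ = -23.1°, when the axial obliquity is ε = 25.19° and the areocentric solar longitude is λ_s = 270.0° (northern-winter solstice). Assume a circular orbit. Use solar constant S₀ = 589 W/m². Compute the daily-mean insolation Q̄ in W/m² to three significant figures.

Q̄ ≈ 208 W/m²

sin δ = sin 25.19° × sin 270.0° = -0.42562, so δ = -25.190°.
cos H₀ = −tan(-23.1°) tan(-25.190°) = -0.2006, H₀ = 1.7728 rad.
Bracket: H₀ sin φ sin δ + cos φ cos δ sin H₀ = 1.7728×-0.39234×-0.42562 + 0.91982×0.90490×0.97967 = 0.296036 + 0.815424 = 1.111460.
Q̄ = (S₀/π) × [bracket] = (589/π) × 1.111460 = 208.4 W/m².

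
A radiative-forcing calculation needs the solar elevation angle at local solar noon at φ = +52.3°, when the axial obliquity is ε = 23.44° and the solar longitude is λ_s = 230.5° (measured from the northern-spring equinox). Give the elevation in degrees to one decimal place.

19.8°

Solar declination: sin δ = sin ε · sin λ_s = sin 23.44° × sin 230.5° = -0.30694, so δ = -17.875°.
At local noon the hour angle is zero, so the zenith angle equals |φ − δ| = |+52.3° − (-17.875°)| = 70.175°.
Elevation = 90° − 70.175° = 19.8°.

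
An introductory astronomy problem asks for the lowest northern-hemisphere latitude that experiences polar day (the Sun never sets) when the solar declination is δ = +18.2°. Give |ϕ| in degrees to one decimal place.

Polar day requires cos h₀ = −tan ϕ tan δ ≤ −1, i.e. tan ϕ tan δ ≥ 1.
The boundary is |tan ϕ| · |tan δ| = 1, so |ϕ| = 90° − |δ| = 90° − 18.2° = 71.8° in the northern hemisphere.

|ϕ| = 71.8°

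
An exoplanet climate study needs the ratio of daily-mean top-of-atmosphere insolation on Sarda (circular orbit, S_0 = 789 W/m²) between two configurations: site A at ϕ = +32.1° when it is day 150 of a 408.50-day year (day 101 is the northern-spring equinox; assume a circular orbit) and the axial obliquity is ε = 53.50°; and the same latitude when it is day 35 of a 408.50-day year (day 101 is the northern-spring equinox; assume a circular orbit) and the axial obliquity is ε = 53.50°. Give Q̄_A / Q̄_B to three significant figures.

— Configuration A (ϕ=+32.1°):
Solar longitude: L_s = 360° × (150 − 101)/408.50 = 43.182°.
sin δ = sin 53.50° × sin 43.182° = 0.55010, so δ = +33.374°.
cos h₀ = −tan(+32.1°) tan(+33.374°) = -0.4132, h₀ = 1.9968 rad.
Bracket: h₀ sin ϕ sin δ + cos ϕ cos δ sin h₀ = 1.9968×0.53140×0.55010 + 0.84712×0.83510×0.91063 = 0.583711 + 0.644207 = 1.227918.
Q̄ = (S_0/π) × [bracket] = (789/π) × 1.227918 = 308.39 W/m².
— Configuration B (ϕ=+32.1°):
Solar longitude: L_s = 360° × (35 − 101)/408.50 = -58.164°, i.e. -58.164° + 360° = 301.836°.
sin δ = sin 53.50° × sin 301.836° = -0.68293, so δ = -43.073°.
cos h₀ = −tan(+32.1°) tan(-43.073°) = 0.5865, h₀ = 0.9441 rad.
Bracket: h₀ sin ϕ sin δ + cos ϕ cos δ sin h₀ = 0.9441×0.53140×-0.68293 + 0.84712×0.73049×0.80998 = -0.342622 + 0.501226 = 0.158604.
Q̄ = (S_0/π) × [bracket] = (789/π) × 0.158604 = 39.833 W/m².
Ratio Q̄_A / Q̄_B = 308.39 / 39.833 = 7.742.

Q̄_A / Q̄_B ≈ 7.74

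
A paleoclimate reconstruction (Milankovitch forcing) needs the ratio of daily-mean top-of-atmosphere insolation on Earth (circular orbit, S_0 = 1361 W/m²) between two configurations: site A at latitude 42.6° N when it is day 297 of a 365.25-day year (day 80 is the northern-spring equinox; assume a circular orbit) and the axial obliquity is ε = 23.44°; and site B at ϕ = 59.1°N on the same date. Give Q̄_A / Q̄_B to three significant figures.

Q̄_A / Q̄_B ≈ 2.09

— Configuration A (ϕ=+42.6°):
Solar longitude: L_s = 360° × (297 − 80)/365.25 = 213.881°.
sin δ = sin 23.44° × sin 213.881° = -0.22175, so δ = -12.812°.
cos h₀ = −tan(+42.6°) tan(-12.812°) = 0.2091, h₀ = 1.3601 rad.
Bracket: h₀ sin ϕ sin δ + cos ϕ cos δ sin h₀ = 1.3601×0.67688×-0.22175 + 0.73610×0.97510×0.97789 = -0.204148 + 0.701901 = 0.497753.
Q̄ = (S_0/π) × [bracket] = (1361/π) × 0.497753 = 215.64 W/m².
— Configuration B (ϕ=+59.1°):
cos h₀ = −tan(+59.1°) tan(-12.812°) = 0.3800, h₀ = 1.1810 rad.
Bracket: h₀ sin ϕ sin δ + cos ϕ cos δ sin h₀ = 1.1810×0.85806×-0.22175 + 0.51354×0.97510×0.92499 = -0.224715 + 0.463191 = 0.238476.
Q̄ = (S_0/π) × [bracket] = (1361/π) × 0.238476 = 103.31 W/m².
Ratio Q̄_A / Q̄_B = 215.64 / 103.31 = 2.087.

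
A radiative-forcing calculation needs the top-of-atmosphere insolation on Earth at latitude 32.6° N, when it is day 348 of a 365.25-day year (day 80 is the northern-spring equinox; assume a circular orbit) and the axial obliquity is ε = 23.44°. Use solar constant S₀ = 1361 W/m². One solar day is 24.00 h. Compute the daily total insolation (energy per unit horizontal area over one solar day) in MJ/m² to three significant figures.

17.5 MJ/m²

Solar longitude: λ_s = 360° × (348 − 80)/365.25 = 264.148°.
sin δ = sin 23.44° × sin 264.148° = -0.39572, so δ = -23.311°.
cos H₀ = −tan(+32.6°) tan(-23.311°) = 0.2756, H₀ = 1.2916 rad.
Bracket: H₀ sin φ sin δ + cos φ cos δ sin H₀ = 1.2916×0.53877×-0.39572 + 0.84245×0.91837×0.96128 = -0.275372 + 0.743724 = 0.468352.
Q̄ = (S₀/π) × [bracket] = (1361/π) × 0.468352 = 202.90 W/m².
Daily total = Q̄ × 24.00 h × 3600 s/h = 202.90 × 24.00 × 3600 / 10⁶ = 17.53 MJ/m².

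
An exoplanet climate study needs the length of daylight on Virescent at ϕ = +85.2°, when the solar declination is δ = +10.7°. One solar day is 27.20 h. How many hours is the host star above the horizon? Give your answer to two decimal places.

Sunrise equation: cos h₀ = −tan ϕ · tan δ = -2.2502 ≤ −1, so the host star never sets (polar day) and h₀ = π.
Daylight = 2h₀/(2π) × 27.20 h = (3.1416/π) × 27.20 = 27.20 h.

27.20 h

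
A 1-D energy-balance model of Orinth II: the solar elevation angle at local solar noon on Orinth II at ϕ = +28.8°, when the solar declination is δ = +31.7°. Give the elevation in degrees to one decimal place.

At local noon the hour angle is zero, so the zenith angle equals |ϕ − δ| = |+28.8° − (+31.700°)| = 2.900°.
Elevation = 90° − 2.900° = 87.1°.

87.1°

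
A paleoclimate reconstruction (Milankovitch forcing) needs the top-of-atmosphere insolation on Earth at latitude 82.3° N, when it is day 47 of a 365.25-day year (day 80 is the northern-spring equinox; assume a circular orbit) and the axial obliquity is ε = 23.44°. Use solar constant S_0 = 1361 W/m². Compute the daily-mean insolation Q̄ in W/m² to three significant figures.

Solar longitude: L_s = 360° × (47 − 80)/365.25 = -32.526°, i.e. -32.526° + 360° = 327.474°.
sin δ = sin 23.44° × sin 327.474° = -0.21388, so δ = -12.350°.
cos h₀ = −tan(+82.3°) tan(-12.350°) = 1.6194 ≥ 1 ⇒ polar night, h₀ = 0 and Q̄ = 0.

Q̄ ≈ 0.00 W/m²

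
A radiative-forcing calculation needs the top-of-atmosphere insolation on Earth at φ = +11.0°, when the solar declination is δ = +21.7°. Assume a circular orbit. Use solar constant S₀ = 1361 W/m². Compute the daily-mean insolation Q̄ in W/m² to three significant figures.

cos H₀ = −tan(+11.0°) tan(+21.700°) = -0.0774, H₀ = 1.6482 rad.
Bracket: H₀ sin φ sin δ + cos φ cos δ sin H₀ = 1.6482×0.19081×0.36975 + 0.98163×0.92913×0.99700 = 0.116284 + 0.909326 = 1.025610.
Q̄ = (S₀/π) × [bracket] = (1361/π) × 1.025610 = 444.3 W/m².

Q̄ ≈ 444 W/m²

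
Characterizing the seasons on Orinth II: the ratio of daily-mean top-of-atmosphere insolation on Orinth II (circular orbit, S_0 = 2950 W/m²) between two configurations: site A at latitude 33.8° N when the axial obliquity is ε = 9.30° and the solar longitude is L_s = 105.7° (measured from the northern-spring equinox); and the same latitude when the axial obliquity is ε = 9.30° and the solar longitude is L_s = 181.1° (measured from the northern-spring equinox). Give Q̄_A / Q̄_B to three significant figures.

— Configuration A (ϕ=+33.8°):
Solar declination: sin δ = sin ε · sin L_s = sin 9.30° × sin 105.7° = 0.15557, so δ = +8.950°.
cos h₀ = −tan(+33.8°) tan(+8.950°) = -0.1054, h₀ = 1.6764 rad.
Bracket: h₀ sin ϕ sin δ + cos ϕ cos δ sin h₀ = 1.6764×0.55630×0.15557 + 0.83098×0.98782×0.99443 = 0.145082 + 0.816286 = 0.961368.
Q̄ = (S_0/π) × [bracket] = (2950/π) × 0.961368 = 902.74 W/m².
— Configuration B (ϕ=+33.8°):
Solar declination: sin δ = sin ε · sin L_s = sin 9.30° × sin 181.1° = -0.00310, so δ = -0.178°.
cos h₀ = −tan(+33.8°) tan(-0.178°) = 0.0021, h₀ = 1.5687 rad.
Bracket: h₀ sin ϕ sin δ + cos ϕ cos δ sin h₀ = 1.5687×0.55630×-0.00310 + 0.83098×1.00000×1.00000 = -0.002705 + 0.830980 = 0.828275.
Q̄ = (S_0/π) × [bracket] = (2950/π) × 0.828275 = 777.76 W/m².
Ratio Q̄_A / Q̄_B = 902.74 / 777.76 = 1.161.

Q̄_A / Q̄_B ≈ 1.16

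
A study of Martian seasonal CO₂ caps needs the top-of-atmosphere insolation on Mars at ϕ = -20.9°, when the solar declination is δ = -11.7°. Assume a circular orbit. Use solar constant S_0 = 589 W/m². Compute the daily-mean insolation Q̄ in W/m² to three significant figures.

cos h₀ = −tan(-20.9°) tan(-11.700°) = -0.0791, h₀ = 1.6500 rad.
Bracket: h₀ sin ϕ sin δ + cos ϕ cos δ sin h₀ = 1.6500×-0.35674×-0.20279 + 0.93420×0.97922×0.99687 = 0.119366 + 0.911924 = 1.031290.
Q̄ = (S_0/π) × [bracket] = (589/π) × 1.031290 = 193.4 W/m².

Q̄ ≈ 193 W/m²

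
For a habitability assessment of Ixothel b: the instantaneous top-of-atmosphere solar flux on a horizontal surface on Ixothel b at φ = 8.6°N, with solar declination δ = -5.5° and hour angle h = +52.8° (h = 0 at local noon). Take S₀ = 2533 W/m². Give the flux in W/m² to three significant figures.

1.47e+03 W/m²

cos θ_z = sin φ sin δ + cos φ cos δ cos h = -0.014332 + 0.595049 = 0.580717.
Flux = S₀ · cos θ_z = 2533 × 0.580717 = 1471 W/m².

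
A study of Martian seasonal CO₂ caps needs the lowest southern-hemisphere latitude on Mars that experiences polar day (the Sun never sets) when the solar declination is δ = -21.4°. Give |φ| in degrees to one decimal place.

Polar day requires cos H₀ = −tan φ tan δ ≤ −1, i.e. tan φ tan δ ≥ 1.
The boundary is |tan φ| · |tan δ| = 1, so |φ| = 90° − |δ| = 90° − 21.4° = 68.6° in the southern hemisphere.

|φ| = 68.6°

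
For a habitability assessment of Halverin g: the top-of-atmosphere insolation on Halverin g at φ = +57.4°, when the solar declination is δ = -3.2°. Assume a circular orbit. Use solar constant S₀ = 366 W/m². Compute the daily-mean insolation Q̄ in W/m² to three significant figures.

cos H₀ = −tan(+57.4°) tan(-3.200°) = 0.0874, H₀ = 1.4833 rad.
Bracket: H₀ sin φ sin δ + cos φ cos δ sin H₀ = 1.4833×0.84245×-0.05582 + 0.53877×0.99844×0.99617 = -0.069753 + 0.535869 = 0.466116.
Q̄ = (S₀/π) × [bracket] = (366/π) × 0.466116 = 54.30 W/m².

Q̄ ≈ 54.3 W/m²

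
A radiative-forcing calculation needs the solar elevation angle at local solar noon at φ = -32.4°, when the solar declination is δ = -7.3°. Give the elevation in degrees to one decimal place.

At local noon the hour angle is zero, so the zenith angle equals |φ − δ| = |-32.4° − (-7.300°)| = 25.100°.
Elevation = 90° − 25.100° = 64.9°.

64.9°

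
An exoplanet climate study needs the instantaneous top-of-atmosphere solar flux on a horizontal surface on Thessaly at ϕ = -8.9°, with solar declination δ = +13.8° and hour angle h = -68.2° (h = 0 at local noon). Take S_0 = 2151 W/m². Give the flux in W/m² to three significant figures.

cos θ_z = sin ϕ sin δ + cos ϕ cos δ cos h = -0.036904 + 0.356306 = 0.319402.
Flux = S_0 · cos θ_z = 2151 × 0.319402 = 687.0 W/m².

687 W/m²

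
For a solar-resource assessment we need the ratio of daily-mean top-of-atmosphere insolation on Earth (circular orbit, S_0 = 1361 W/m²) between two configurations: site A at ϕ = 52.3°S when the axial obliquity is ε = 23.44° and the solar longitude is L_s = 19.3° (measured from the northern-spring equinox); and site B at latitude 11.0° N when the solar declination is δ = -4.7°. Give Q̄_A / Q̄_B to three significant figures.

Q̄_A / Q̄_B ≈ 0.474

— Configuration A (ϕ=-52.3°):
Solar declination: sin δ = sin ε · sin L_s = sin 23.44° × sin 19.3° = 0.13147, so δ = +7.555°.
cos h₀ = −tan(-52.3°) tan(+7.555°) = 0.1716, h₀ = 1.3983 rad.
Bracket: h₀ sin ϕ sin δ + cos ϕ cos δ sin h₀ = 1.3983×-0.79122×0.13147 + 0.61153×0.99132×0.98517 = -0.145454 + 0.597232 = 0.451778.
Q̄ = (S_0/π) × [bracket] = (1361/π) × 0.451778 = 195.72 W/m².
— Configuration B (ϕ=+11.0°):
cos h₀ = −tan(+11.0°) tan(-4.700°) = 0.0160, h₀ = 1.5548 rad.
Bracket: h₀ sin ϕ sin δ + cos ϕ cos δ sin h₀ = 1.5548×0.19081×-0.08194 + 0.98163×0.99664×0.99987 = -0.024309 + 0.978205 = 0.953896.
Q̄ = (S_0/π) × [bracket] = (1361/π) × 0.953896 = 413.25 W/m².
Ratio Q̄_A / Q̄_B = 195.72 / 413.25 = 0.4736.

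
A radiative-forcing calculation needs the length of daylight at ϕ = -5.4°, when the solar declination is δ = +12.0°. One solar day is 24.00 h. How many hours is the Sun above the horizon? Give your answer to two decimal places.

cos h₀ = −tan ϕ · tan δ = −tan(-5.4°) × tan(+12.000°) = 0.0201, so h₀ = 1.5507 rad = 88.85°.
Daylight = 2h₀/(2π) × 24.00 h = (1.5507/π) × 24.00 = 11.85 h.

11.85 h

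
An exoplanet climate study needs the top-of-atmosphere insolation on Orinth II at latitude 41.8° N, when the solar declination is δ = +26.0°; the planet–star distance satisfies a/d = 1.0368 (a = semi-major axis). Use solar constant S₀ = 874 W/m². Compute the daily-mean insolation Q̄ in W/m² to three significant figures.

cos H₀ = −tan(+41.8°) tan(+26.000°) = -0.4361, H₀ = 2.0220 rad.
Bracket: H₀ sin φ sin δ + cos φ cos δ sin H₀ = 2.0220×0.66653×0.43837 + 0.74548×0.89879×0.89991 = 0.590802 + 0.602967 = 1.193769.
Inverse-square distance factor (a/d)² = 1.0368² = 1.074954.
Q̄ = (S₀/π) × 1.074954 × [bracket] = (874/π) × 1.074954 × 1.193769 = 357.0 W/m².

Q̄ ≈ 357 W/m²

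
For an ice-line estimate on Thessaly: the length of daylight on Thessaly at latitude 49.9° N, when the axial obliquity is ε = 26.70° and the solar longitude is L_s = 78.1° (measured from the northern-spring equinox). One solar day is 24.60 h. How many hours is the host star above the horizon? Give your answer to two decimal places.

17.16 h

Solar declination: sin δ = sin ε · sin L_s = sin 26.70° × sin 78.1° = 0.43966, so δ = +26.082°.
cos h₀ = −tan ϕ · tan δ = −tan(+49.9°) × tan(+26.082°) = -0.5813, so h₀ = 2.1911 rad = 125.54°.
Daylight = 2h₀/(2π) × 24.60 h = (2.1911/π) × 24.60 = 17.16 h.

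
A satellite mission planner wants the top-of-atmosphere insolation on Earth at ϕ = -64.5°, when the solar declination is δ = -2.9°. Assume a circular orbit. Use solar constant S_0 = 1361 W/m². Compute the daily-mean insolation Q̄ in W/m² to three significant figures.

Q̄ ≈ 218 W/m²

cos h₀ = −tan(-64.5°) tan(-2.900°) = -0.1062, h₀ = 1.6772 rad.
Bracket: h₀ sin ϕ sin δ + cos ϕ cos δ sin h₀ = 1.6772×-0.90259×-0.05059 + 0.43051×0.99872×0.99434 = 0.076584 + 0.427525 = 0.504109.
Q̄ = (S_0/π) × [bracket] = (1361/π) × 0.504109 = 218.4 W/m².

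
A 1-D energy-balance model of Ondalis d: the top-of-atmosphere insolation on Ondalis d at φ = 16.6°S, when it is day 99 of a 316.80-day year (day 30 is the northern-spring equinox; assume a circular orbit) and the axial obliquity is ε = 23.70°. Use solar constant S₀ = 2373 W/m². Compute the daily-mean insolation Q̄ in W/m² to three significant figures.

Solar longitude: λ_s = 360° × (99 − 30)/316.80 = 78.409°.
sin δ = sin 23.70° × sin 78.409° = 0.39375, so δ = +23.188°.
cos H₀ = −tan(-16.6°) tan(+23.188°) = 0.1277, H₀ = 1.4427 rad.
Bracket: H₀ sin φ sin δ + cos φ cos δ sin H₀ = 1.4427×-0.28569×0.39375 + 0.95832×0.91922×0.99181 = -0.162290 + 0.873692 = 0.711402.
Q̄ = (S₀/π) × [bracket] = (2373/π) × 0.711402 = 537.4 W/m².

Q̄ ≈ 537 W/m²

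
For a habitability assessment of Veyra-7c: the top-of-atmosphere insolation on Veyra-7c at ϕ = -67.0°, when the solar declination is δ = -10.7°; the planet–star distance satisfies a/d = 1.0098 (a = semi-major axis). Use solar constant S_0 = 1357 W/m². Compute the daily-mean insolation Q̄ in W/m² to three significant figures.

cos h₀ = −tan(-67.0°) tan(-10.700°) = -0.4451, h₀ = 2.0321 rad.
Bracket: h₀ sin ϕ sin δ + cos ϕ cos δ sin h₀ = 2.0321×-0.92050×-0.18567 + 0.39073×0.98261×0.89546 = 0.347305 + 0.343799 = 0.691104.
Inverse-square distance factor (a/d)² = 1.0098² = 1.019696.
Q̄ = (S_0/π) × 1.019696 × [bracket] = (1357/π) × 1.019696 × 0.691104 = 304.4 W/m².

Q̄ ≈ 304 W/m²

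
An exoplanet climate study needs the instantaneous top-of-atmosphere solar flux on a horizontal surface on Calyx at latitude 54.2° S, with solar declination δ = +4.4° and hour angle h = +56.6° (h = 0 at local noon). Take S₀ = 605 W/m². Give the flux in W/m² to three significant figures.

157 W/m²

cos θ_z = sin φ sin δ + cos φ cos δ cos h = -0.062224 + 0.321059 = 0.258835.
Flux = S₀ · cos θ_z = 605 × 0.258835 = 156.6 W/m².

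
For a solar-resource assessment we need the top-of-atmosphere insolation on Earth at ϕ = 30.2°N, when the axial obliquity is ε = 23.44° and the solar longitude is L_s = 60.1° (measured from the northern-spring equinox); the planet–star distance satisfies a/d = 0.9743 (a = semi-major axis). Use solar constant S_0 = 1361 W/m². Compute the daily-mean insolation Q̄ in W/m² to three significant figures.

Q̄ ≈ 453 W/m²

Solar declination: sin δ = sin ε · sin L_s = sin 23.44° × sin 60.1° = 0.34484, so δ = +20.172°.
cos h₀ = −tan(+30.2°) tan(+20.172°) = -0.2138, h₀ = 1.7863 rad.
Bracket: h₀ sin ϕ sin δ + cos ϕ cos δ sin h₀ = 1.7863×0.50302×0.34484 + 0.86427×0.93866×0.97687 = 0.309854 + 0.792491 = 1.102345.
Inverse-square distance factor (a/d)² = 0.9743² = 0.949260.
Q̄ = (S_0/π) × 0.949260 × [bracket] = (1361/π) × 0.949260 × 1.102345 = 453.3 W/m².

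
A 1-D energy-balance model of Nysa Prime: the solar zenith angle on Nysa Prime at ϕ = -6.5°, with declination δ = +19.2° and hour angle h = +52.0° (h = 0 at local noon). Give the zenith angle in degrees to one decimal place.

cos θ_z = sin ϕ sin δ + cos ϕ cos δ cos h = -0.037229 + 0.577679 = 0.540450.
θ_z = arccos(0.540450) = 57.3°.

θ_z = 57.3°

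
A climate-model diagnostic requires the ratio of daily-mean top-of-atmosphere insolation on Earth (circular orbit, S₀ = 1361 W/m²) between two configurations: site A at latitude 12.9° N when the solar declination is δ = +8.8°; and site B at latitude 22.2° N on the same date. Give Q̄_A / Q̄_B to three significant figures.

Q̄_A / Q̄_B ≈ 1.01

— Configuration A (φ=+12.9°):
cos H₀ = −tan(+12.9°) tan(+8.800°) = -0.0355, H₀ = 1.6063 rad.
Bracket: H₀ sin φ sin δ + cos φ cos δ sin H₀ = 1.6063×0.22325×0.15299 + 0.97476×0.98823×0.99937 = 0.054863 + 0.962680 = 1.017543.
Q̄ = (S₀/π) × [bracket] = (1361/π) × 1.017543 = 440.82 W/m².
— Configuration B (φ=+22.2°):
cos H₀ = −tan(+22.2°) tan(+8.800°) = -0.0632, H₀ = 1.6340 rad.
Bracket: H₀ sin φ sin δ + cos φ cos δ sin H₀ = 1.6340×0.37784×0.15299 + 0.92587×0.98823×0.99800 = 0.094455 + 0.913143 = 1.007598.
Q̄ = (S₀/π) × [bracket] = (1361/π) × 1.007598 = 436.51 W/m².
Ratio Q̄_A / Q̄_B = 440.82 / 436.51 = 1.010.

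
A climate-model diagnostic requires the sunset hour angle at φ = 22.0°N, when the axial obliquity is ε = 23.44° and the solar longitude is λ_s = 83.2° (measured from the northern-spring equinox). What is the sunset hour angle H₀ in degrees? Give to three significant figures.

H₀ = 100°

Solar declination: sin δ = sin ε · sin λ_s = sin 23.44° × sin 83.2° = 0.39499, so δ = +23.265°.
cos H₀ = −tan φ · tan δ = −tan(+22.0°) × tan(+23.265°) = -0.1737, so H₀ = 1.7454 rad = 100.00°.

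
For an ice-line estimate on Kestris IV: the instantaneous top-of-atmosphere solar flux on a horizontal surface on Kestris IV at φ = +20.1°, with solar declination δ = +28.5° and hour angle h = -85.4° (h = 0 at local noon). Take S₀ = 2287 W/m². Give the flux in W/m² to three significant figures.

526 W/m²

cos θ_z = sin φ sin δ + cos φ cos δ cos h = 0.163980 + 0.066188 = 0.230168.
Flux = S₀ · cos θ_z = 2287 × 0.230168 = 526.4 W/m².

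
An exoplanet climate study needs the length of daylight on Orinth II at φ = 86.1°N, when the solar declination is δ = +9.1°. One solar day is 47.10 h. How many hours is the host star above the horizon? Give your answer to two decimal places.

47.10 h

Sunrise equation: cos H₀ = −tan φ · tan δ = -2.3495 ≤ −1, so the host star never sets (polar day) and H₀ = π.
Daylight = 2H₀/(2π) × 47.10 h = (3.1416/π) × 47.10 = 47.10 h.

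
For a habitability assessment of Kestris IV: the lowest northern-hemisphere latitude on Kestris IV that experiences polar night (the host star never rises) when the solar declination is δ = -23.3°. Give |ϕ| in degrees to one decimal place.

Polar night requires cos h₀ = −tan ϕ tan δ ≥ 1, i.e. tan ϕ tan δ ≤ −1.
The boundary is |tan ϕ| · |tan δ| = 1, so |ϕ| = 90° − |δ| = 90° − 23.3° = 66.7° in the northern hemisphere.

|ϕ| = 66.7°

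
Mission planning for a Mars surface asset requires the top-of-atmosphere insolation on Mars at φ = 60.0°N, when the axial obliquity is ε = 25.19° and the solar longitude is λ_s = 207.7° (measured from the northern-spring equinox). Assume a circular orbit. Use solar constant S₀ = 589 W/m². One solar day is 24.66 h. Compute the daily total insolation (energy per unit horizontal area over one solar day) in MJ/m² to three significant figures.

Solar declination: sin δ = sin ε · sin λ_s = sin 25.19° × sin 207.7° = -0.19785, so δ = -11.411°.
cos H₀ = −tan(+60.0°) tan(-11.411°) = 0.3496, H₀ = 1.2137 rad.
Bracket: H₀ sin φ sin δ + cos φ cos δ sin H₀ = 1.2137×0.86603×-0.19785 + 0.50000×0.98023×0.93690 = -0.207960 + 0.459189 = 0.251229.
Q̄ = (S₀/π) × [bracket] = (589/π) × 0.251229 = 47.102 W/m².
Daily total = Q̄ × 24.66 h × 3600 s/h = 47.102 × 24.66 × 3600 / 10⁶ = 4.182 MJ/m².

4.18 MJ/m²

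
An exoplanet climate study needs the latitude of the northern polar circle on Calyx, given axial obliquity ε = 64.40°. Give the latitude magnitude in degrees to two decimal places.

25.60°

The polar circle is the lowest latitude that experiences at least one full rotation of continuous daylight at the northern-summer solstice; it lies at |ϕ| = 90° − ε = 90° − 64.40° = 25.60°.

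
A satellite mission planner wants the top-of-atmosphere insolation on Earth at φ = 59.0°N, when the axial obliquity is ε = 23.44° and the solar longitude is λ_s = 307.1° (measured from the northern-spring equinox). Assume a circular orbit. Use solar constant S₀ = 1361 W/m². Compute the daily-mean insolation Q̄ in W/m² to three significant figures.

Solar declination: sin δ = sin ε · sin λ_s = sin 23.44° × sin 307.1° = -0.31727, so δ = -18.498°.
cos H₀ = −tan(+59.0°) tan(-18.498°) = 0.5568, H₀ = 0.9803 rad.
Bracket: H₀ sin φ sin δ + cos φ cos δ sin H₀ = 0.9803×0.85717×-0.31727 + 0.51504×0.94834×0.83065 = -0.266597 + 0.405717 = 0.139120.
Q̄ = (S₀/π) × [bracket] = (1361/π) × 0.139120 = 60.27 W/m².

Q̄ ≈ 60.3 W/m²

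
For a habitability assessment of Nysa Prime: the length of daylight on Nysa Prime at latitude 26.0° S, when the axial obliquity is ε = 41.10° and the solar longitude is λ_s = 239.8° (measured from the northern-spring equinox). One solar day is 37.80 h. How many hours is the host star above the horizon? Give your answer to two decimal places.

23.03 h

Solar declination: sin δ = sin ε · sin λ_s = sin 41.10° × sin 239.8° = -0.56815, so δ = -34.622°.
cos H₀ = −tan φ · tan δ = −tan(-26.0°) × tan(-34.622°) = -0.3367, so H₀ = 1.9142 rad = 109.68°.
Daylight = 2H₀/(2π) × 37.80 h = (1.9142/π) × 37.80 = 23.03 h.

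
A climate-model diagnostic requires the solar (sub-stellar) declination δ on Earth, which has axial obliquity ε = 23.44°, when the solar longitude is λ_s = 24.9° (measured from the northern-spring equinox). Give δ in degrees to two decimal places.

sin δ = sin ε · sin λ_s = sin 23.44° × sin 24.9° = 0.167483.
δ = arcsin(0.167483) = +9.64°.

δ = +9.64°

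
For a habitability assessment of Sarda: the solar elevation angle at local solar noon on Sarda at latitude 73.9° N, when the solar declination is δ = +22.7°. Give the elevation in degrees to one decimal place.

38.8°

At local noon the hour angle is zero, so the zenith angle equals |φ − δ| = |+73.9° − (+22.700°)| = 51.200°.
Elevation = 90° − 51.200° = 38.8°.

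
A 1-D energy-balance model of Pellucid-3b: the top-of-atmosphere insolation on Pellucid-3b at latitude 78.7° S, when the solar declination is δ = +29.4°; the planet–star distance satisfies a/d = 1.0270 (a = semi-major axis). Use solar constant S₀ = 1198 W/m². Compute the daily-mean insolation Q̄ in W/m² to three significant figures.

Q̄ ≈ 0.00 W/m²

cos H₀ = −tan(-78.7°) tan(+29.400°) = 2.8199 ≥ 1 ⇒ polar night, H₀ = 0 and Q̄ = 0.
Inverse-square distance factor (a/d)² = 1.0270² = 1.054729.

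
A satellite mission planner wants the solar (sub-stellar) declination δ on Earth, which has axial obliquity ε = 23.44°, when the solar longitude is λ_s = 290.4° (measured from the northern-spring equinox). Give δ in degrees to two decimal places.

sin δ = sin ε · sin λ_s = sin 23.44° × sin 290.4° = -0.372840.
δ = arcsin(-0.372840) = -21.89°.

δ = -21.89°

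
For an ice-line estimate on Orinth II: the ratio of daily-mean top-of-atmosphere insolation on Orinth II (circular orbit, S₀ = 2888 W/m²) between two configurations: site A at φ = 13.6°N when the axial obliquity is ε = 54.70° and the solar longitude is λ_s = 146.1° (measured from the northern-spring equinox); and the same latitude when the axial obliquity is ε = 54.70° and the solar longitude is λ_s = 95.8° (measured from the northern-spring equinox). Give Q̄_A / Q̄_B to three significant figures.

Q̄_A / Q̄_B ≈ 1.16

— Configuration A (φ=+13.6°):
Solar declination: sin δ = sin ε · sin λ_s = sin 54.70° × sin 146.1° = 0.45520, so δ = +27.078°.
cos H₀ = −tan(+13.6°) tan(+27.078°) = -0.1237, H₀ = 1.6948 rad.
Bracket: H₀ sin φ sin δ + cos φ cos δ sin H₀ = 1.6948×0.23514×0.45520 + 0.97196×0.89039×0.99232 = 0.181404 + 0.858777 = 1.040181.
Q̄ = (S₀/π) × [bracket] = (2888/π) × 1.040181 = 956.22 W/m².
— Configuration B (φ=+13.6°):
Solar declination: sin δ = sin ε · sin λ_s = sin 54.70° × sin 95.8° = 0.81196, so δ = +54.288°.
cos H₀ = −tan(+13.6°) tan(+54.288°) = -0.3365, H₀ = 1.9140 rad.
Bracket: H₀ sin φ sin δ + cos φ cos δ sin H₀ = 1.9140×0.23514×0.81196 + 0.97196×0.58371×0.94167 = 0.365429 + 0.534250 = 0.899679.
Q̄ = (S₀/π) × [bracket] = (2888/π) × 0.899679 = 827.06 W/m².
Ratio Q̄_A / Q̄_B = 956.22 / 827.06 = 1.156.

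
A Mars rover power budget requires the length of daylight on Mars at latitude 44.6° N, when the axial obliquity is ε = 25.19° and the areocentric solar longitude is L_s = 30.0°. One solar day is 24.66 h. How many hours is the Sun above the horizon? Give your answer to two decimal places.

14.03 h

sin δ = sin 25.19° × sin 30.0° = 0.21281, so δ = +12.287°.
cos h₀ = −tan ϕ · tan δ = −tan(+44.6°) × tan(+12.287°) = -0.2148, so h₀ = 1.7873 rad = 102.40°.
Daylight = 2h₀/(2π) × 24.66 h = (1.7873/π) × 24.66 = 14.03 h.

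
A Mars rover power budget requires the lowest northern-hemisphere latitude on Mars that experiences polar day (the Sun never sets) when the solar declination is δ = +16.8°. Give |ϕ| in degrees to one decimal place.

Polar day requires cos h₀ = −tan ϕ tan δ ≤ −1, i.e. tan ϕ tan δ ≥ 1.
The boundary is |tan ϕ| · |tan δ| = 1, so |ϕ| = 90° − |δ| = 90° − 16.8° = 73.2° in the northern hemisphere.

|ϕ| = 73.2°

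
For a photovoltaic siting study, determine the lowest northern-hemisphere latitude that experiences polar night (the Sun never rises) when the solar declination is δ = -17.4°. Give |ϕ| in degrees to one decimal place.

Polar night requires cos h₀ = −tan ϕ tan δ ≥ 1, i.e. tan ϕ tan δ ≤ −1.
The boundary is |tan ϕ| · |tan δ| = 1, so |ϕ| = 90° − |δ| = 90° − 17.4° = 72.6° in the northern hemisphere.

|ϕ| = 72.6°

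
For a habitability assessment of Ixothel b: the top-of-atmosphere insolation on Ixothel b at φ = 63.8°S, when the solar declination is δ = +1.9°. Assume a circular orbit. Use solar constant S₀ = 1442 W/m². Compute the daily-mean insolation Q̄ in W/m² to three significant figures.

cos H₀ = −tan(-63.8°) tan(+1.900°) = 0.0674, H₀ = 1.5033 rad.
Bracket: H₀ sin φ sin δ + cos φ cos δ sin H₀ = 1.5033×-0.89726×0.03316 + 0.44151×0.99945×0.99772 = -0.044728 + 0.440261 = 0.395533.
Q̄ = (S₀/π) × [bracket] = (1442/π) × 0.395533 = 181.6 W/m².

Q̄ ≈ 182 W/m²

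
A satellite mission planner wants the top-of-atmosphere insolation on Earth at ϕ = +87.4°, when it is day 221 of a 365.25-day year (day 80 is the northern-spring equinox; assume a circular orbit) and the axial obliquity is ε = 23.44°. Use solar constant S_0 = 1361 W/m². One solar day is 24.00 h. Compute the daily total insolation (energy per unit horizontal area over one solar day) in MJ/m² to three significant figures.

Solar longitude: L_s = 360° × (221 − 80)/365.25 = 138.973°.
sin δ = sin 23.44° × sin 138.973° = 0.26111, so δ = +15.136°.
cos h₀ = −tan(+87.4°) tan(+15.136°) = -5.9568 ≤ −1 ⇒ polar day, h₀ = π.
Bracket: h₀ sin ϕ sin δ + cos ϕ cos δ sin h₀ = 3.1416×0.99897×0.26111 + 0.04536×0.96531×0.00000 = 0.819458 + 0.000000 = 0.819458.
Q̄ = (S_0/π) × [bracket] = (1361/π) × 0.819458 = 355.01 W/m².
Daily total = Q̄ × 24.00 h × 3600 s/h = 355.01 × 24.00 × 3600 / 10⁶ = 30.67 MJ/m².

30.7 MJ/m²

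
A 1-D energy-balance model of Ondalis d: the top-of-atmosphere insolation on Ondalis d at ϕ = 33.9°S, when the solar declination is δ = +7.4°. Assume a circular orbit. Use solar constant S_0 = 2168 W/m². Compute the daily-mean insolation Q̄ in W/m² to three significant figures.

cos h₀ = −tan(-33.9°) tan(+7.400°) = 0.0873, h₀ = 1.4834 rad.
Bracket: h₀ sin ϕ sin δ + cos ϕ cos δ sin h₀ = 1.4834×-0.55775×0.12880 + 0.83001×0.99167×0.99618 = -0.106565 + 0.819952 = 0.713387.
Q̄ = (S_0/π) × [bracket] = (2168/π) × 0.713387 = 492.3 W/m².

Q̄ ≈ 492 W/m²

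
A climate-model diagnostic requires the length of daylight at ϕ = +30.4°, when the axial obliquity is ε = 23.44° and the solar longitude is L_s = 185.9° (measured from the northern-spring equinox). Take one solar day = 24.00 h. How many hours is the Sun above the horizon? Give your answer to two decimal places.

Solar declination: sin δ = sin ε · sin L_s = sin 23.44° × sin 185.9° = -0.04089, so δ = -2.343°.
cos h₀ = −tan ϕ · tan δ = −tan(+30.4°) × tan(-2.343°) = 0.0240, so h₀ = 1.5468 rad = 88.62°.
Daylight = 2h₀/(2π) × 24.00 h = (1.5468/π) × 24.00 = 11.82 h.

11.82 h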